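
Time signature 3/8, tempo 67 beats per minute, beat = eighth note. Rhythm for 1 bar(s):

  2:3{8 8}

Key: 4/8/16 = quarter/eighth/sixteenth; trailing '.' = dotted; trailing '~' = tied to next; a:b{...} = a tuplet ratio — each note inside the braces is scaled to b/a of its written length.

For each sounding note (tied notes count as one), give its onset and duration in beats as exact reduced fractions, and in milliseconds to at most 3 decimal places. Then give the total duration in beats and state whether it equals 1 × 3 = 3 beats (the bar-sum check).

1) 0.0ms=0b +1343.284ms=3/2b
2) 1343.284ms=3/2b +1343.284ms=3/2b
Σ=3b of 3 (67bpm 3/8) — PASS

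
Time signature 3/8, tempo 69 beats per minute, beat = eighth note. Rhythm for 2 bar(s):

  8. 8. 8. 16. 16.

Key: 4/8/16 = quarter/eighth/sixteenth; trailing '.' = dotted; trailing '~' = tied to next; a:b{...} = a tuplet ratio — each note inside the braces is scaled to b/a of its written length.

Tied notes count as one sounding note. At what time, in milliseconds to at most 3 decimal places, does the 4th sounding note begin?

1. 0.0ms @ 0 + 1304.348ms (3/2)
2. 1304.348ms @ 3/2 + 1304.348ms (3/2)
3. 2608.696ms @ 3 + 1304.348ms (3/2)
4. 3913.043ms @ 9/2 + 652.174ms (3/4)
5. 4565.217ms @ 21/4 + 652.174ms (3/4)

note 4 onset = 9/2b = 3913.043ms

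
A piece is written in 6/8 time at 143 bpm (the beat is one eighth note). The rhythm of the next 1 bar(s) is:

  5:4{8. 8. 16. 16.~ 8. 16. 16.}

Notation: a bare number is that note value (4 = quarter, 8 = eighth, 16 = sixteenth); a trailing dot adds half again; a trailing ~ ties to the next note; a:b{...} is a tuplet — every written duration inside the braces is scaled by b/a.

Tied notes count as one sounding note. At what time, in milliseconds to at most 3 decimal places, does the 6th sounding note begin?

1. 0.0ms @ 0 + 503.497ms (6/5)
2. 503.497ms @ 6/5 + 503.497ms (6/5)
3. 1006.993ms @ 12/5 + 251.748ms (3/5)
4. 1258.741ms @ 3 + 755.245ms (9/5)
5. 2013.986ms @ 24/5 + 251.748ms (3/5)
6. 2265.734ms @ 27/5 + 251.748ms (3/5)

note 6 onset = 27/5b = 2265.734ms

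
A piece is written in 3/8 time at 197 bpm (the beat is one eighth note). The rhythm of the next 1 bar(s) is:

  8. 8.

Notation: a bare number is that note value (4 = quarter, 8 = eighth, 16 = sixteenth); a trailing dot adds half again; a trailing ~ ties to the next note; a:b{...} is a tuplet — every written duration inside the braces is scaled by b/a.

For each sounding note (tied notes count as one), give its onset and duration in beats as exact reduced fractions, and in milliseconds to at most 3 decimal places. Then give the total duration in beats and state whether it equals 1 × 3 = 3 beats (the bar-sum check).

1) 0.0ms=0b +456.853ms=3/2b
2) 456.853ms=3/2b +456.853ms=3/2b
Σ=3b of 3 (197bpm 3/8) — PASS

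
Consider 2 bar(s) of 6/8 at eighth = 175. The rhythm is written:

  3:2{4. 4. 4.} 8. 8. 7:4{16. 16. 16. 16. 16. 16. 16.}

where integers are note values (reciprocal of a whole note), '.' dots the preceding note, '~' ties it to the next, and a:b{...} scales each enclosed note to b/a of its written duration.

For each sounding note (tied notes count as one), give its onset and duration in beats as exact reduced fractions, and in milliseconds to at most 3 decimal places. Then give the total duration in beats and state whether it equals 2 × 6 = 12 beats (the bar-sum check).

1) 0.0ms=0b +685.714ms=2b
2) 685.714ms=2b +685.714ms=2b
3) 1371.429ms=4b +685.714ms=2b
4) 2057.143ms=6b +514.286ms=3/2b
5) 2571.429ms=15/2b +514.286ms=3/2b
6) 3085.714ms=9b +146.939ms=3/7b
7) 3232.653ms=66/7b +146.939ms=3/7b
8) 3379.592ms=69/7b +146.939ms=3/7b
9) 3526.531ms=72/7b +146.939ms=3/7b
10) 3673.469ms=75/7b +146.939ms=3/7b
11) 3820.408ms=78/7b +146.939ms=3/7b
12) 3967.347ms=81/7b +146.939ms=3/7b
Σ=12b of 12 (175bpm 6/8) — PASS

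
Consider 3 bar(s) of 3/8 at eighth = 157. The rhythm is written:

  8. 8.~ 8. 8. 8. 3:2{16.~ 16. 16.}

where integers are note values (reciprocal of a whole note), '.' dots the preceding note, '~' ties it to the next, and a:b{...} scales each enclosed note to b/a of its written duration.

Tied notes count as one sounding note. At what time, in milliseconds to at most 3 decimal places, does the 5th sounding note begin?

note 5 onset = 15/2b = 2866.242ms

1. 0.0ms @ 0 + 573.248ms (3/2)
2. 573.248ms @ 3/2 + 1146.497ms (3)
3. 1719.745ms @ 9/2 + 573.248ms (3/2)
4. 2292.994ms @ 6 + 573.248ms (3/2)
5. 2866.242ms @ 15/2 + 382.166ms (1)
6. 3248.408ms @ 17/2 + 191.083ms (1/2)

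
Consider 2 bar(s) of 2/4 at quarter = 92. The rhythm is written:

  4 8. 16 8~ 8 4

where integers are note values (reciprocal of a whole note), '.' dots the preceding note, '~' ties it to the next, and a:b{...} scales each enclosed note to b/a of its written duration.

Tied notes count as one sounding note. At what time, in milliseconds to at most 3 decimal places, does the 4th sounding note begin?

note 4 onset = 2b = 1304.348ms

1. 0.0ms @ 0 + 652.174ms (1)
2. 652.174ms @ 1 + 489.13ms (3/4)
3. 1141.304ms @ 7/4 + 163.043ms (1/4)
4. 1304.348ms @ 2 + 652.174ms (1)
5. 1956.522ms @ 3 + 652.174ms (1)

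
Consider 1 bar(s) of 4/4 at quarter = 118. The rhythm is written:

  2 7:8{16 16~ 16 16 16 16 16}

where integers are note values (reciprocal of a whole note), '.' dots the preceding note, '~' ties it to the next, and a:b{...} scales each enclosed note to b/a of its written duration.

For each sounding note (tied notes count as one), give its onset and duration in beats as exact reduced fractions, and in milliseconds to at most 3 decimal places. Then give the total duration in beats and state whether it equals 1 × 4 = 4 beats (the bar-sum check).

1) 0.0ms=0b +1016.949ms=2b
2) 1016.949ms=2b +145.278ms=2/7b
3) 1162.228ms=16/7b +290.557ms=4/7b
4) 1452.785ms=20/7b +145.278ms=2/7b
5) 1598.063ms=22/7b +145.278ms=2/7b
6) 1743.341ms=24/7b +145.278ms=2/7b
7) 1888.62ms=26/7b +145.278ms=2/7b
Σ=4b of 4 (118bpm 4/4) — PASS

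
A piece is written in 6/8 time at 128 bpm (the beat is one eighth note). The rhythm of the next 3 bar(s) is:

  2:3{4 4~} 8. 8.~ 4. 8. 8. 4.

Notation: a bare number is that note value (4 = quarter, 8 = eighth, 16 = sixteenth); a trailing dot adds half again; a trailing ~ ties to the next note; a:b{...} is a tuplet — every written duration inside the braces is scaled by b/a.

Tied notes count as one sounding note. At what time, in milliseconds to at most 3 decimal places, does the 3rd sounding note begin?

1. 0.0ms @ 0 + 1406.25ms (3)
2. 1406.25ms @ 3 + 2109.375ms (9/2)
3. 3515.625ms @ 15/2 + 2109.375ms (9/2)
4. 5625.0ms @ 12 + 703.125ms (3/2)
5. 6328.125ms @ 27/2 + 703.125ms (3/2)
6. 7031.25ms @ 15 + 1406.25ms (3)

note 3 onset = 15/2b = 3515.625ms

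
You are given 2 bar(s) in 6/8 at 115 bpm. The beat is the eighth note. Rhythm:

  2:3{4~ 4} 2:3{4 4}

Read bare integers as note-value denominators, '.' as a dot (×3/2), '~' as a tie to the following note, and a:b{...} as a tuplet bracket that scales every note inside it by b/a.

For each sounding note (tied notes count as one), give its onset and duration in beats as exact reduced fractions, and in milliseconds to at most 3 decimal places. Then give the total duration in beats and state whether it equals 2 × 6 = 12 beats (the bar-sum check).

1) 0.0ms=0b +3130.435ms=6b
2) 3130.435ms=6b +1565.217ms=3b
3) 4695.652ms=9b +1565.217ms=3b
Σ=12b of 12 (115bpm 6/8) — PASS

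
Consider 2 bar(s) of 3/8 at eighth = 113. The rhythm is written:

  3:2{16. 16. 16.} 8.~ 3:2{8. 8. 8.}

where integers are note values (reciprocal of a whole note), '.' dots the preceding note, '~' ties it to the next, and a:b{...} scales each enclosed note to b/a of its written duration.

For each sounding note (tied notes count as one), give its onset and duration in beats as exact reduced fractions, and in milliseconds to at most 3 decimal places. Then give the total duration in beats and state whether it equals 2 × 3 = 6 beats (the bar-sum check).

1) 0.0ms=0b +265.487ms=1/2b
2) 265.487ms=1/2b +265.487ms=1/2b
3) 530.973ms=1b +265.487ms=1/2b
4) 796.46ms=3/2b +1327.434ms=5/2b
5) 2123.894ms=4b +530.973ms=1b
6) 2654.867ms=5b +530.973ms=1b
Σ=6b of 6 (113bpm 3/8) — PASS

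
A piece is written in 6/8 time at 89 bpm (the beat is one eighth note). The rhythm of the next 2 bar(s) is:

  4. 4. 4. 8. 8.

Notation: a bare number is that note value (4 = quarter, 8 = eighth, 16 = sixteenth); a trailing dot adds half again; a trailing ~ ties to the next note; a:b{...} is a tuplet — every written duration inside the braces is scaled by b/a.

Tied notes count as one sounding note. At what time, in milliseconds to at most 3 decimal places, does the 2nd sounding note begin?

1. 0.0ms @ 0 + 2022.472ms (3)
2. 2022.472ms @ 3 + 2022.472ms (3)
3. 4044.944ms @ 6 + 2022.472ms (3)
4. 6067.416ms @ 9 + 1011.236ms (3/2)
5. 7078.652ms @ 21/2 + 1011.236ms (3/2)

note 2 onset = 3b = 2022.472ms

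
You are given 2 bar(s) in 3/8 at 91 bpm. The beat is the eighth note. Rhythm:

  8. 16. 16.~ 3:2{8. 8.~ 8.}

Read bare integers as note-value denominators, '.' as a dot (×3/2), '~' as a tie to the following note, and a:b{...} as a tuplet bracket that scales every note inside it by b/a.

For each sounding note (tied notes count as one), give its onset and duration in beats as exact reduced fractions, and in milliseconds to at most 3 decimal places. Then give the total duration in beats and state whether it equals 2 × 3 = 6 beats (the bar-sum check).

1) 0.0ms=0b +989.011ms=3/2b
2) 989.011ms=3/2b +494.505ms=3/4b
3) 1483.516ms=9/4b +1153.846ms=7/4b
4) 2637.363ms=4b +1318.681ms=2b
Σ=6b of 6 (91bpm 3/8) — PASS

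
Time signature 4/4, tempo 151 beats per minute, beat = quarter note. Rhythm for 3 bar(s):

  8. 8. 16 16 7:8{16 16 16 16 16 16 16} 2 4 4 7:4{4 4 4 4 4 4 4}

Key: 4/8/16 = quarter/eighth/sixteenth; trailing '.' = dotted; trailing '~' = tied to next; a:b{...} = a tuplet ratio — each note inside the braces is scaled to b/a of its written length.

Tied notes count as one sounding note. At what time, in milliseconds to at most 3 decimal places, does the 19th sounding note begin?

note 19 onset = 72/7b = 4087.039ms

1. 0.0ms @ 0 + 298.013ms (3/4)
2. 298.013ms @ 3/4 + 298.013ms (3/4)
3. 596.026ms @ 3/2 + 99.338ms (1/4)
4. 695.364ms @ 7/4 + 99.338ms (1/4)
5. 794.702ms @ 2 + 113.529ms (2/7)
6. 908.231ms @ 16/7 + 113.529ms (2/7)
7. 1021.76ms @ 18/7 + 113.529ms (2/7)
8. 1135.289ms @ 20/7 + 113.529ms (2/7)
9. 1248.817ms @ 22/7 + 113.529ms (2/7)
10. 1362.346ms @ 24/7 + 113.529ms (2/7)
11. 1475.875ms @ 26/7 + 113.529ms (2/7)
12. 1589.404ms @ 4 + 794.702ms (2)
13. 2384.106ms @ 6 + 397.351ms (1)
14. 2781.457ms @ 7 + 397.351ms (1)
15. 3178.808ms @ 8 + 227.058ms (4/7)
16. 3405.866ms @ 60/7 + 227.058ms (4/7)
17. 3632.923ms @ 64/7 + 227.058ms (4/7)
18. 3859.981ms @ 68/7 + 227.058ms (4/7)
19. 4087.039ms @ 72/7 + 227.058ms (4/7)
20. 4314.096ms @ 76/7 + 227.058ms (4/7)
21. 4541.154ms @ 80/7 + 227.058ms (4/7)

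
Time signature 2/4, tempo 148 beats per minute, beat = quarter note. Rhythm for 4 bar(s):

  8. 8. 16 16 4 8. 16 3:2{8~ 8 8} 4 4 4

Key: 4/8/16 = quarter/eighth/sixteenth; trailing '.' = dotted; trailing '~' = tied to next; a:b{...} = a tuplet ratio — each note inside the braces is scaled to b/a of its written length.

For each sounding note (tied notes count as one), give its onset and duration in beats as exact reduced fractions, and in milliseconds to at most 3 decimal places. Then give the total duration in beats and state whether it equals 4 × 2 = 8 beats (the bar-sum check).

1) 0.0ms=0b +304.054ms=3/4b
2) 304.054ms=3/4b +304.054ms=3/4b
3) 608.108ms=3/2b +101.351ms=1/4b
4) 709.459ms=7/4b +101.351ms=1/4b
5) 810.811ms=2b +405.405ms=1b
6) 1216.216ms=3b +304.054ms=3/4b
7) 1520.27ms=15/4b +101.351ms=1/4b
8) 1621.622ms=4b +270.27ms=2/3b
9) 1891.892ms=14/3b +135.135ms=1/3b
10) 2027.027ms=5b +405.405ms=1b
11) 2432.432ms=6b +405.405ms=1b
12) 2837.838ms=7b +405.405ms=1b
Σ=8b of 8 (148bpm 2/4) — PASS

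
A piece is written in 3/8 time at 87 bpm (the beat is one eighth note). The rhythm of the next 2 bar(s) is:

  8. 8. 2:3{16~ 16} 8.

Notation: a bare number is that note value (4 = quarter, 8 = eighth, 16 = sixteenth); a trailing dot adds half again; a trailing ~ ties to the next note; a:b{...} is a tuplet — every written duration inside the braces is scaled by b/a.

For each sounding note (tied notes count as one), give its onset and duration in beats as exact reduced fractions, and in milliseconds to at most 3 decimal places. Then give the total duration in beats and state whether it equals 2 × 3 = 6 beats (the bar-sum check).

1) 0.0ms=0b +1034.483ms=3/2b
2) 1034.483ms=3/2b +1034.483ms=3/2b
3) 2068.966ms=3b +1034.483ms=3/2b
4) 3103.448ms=9/2b +1034.483ms=3/2b
Σ=6b of 6 (87bpm 3/8) — PASS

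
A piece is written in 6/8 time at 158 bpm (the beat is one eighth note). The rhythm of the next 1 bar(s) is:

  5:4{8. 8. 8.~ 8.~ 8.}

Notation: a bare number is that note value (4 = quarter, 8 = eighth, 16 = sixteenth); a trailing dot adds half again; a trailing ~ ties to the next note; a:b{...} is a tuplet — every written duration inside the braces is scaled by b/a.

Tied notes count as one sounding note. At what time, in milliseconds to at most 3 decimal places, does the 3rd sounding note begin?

note 3 onset = 12/5b = 911.392ms

1. 0.0ms @ 0 + 455.696ms (6/5)
2. 455.696ms @ 6/5 + 455.696ms (6/5)
3. 911.392ms @ 12/5 + 1367.089ms (18/5)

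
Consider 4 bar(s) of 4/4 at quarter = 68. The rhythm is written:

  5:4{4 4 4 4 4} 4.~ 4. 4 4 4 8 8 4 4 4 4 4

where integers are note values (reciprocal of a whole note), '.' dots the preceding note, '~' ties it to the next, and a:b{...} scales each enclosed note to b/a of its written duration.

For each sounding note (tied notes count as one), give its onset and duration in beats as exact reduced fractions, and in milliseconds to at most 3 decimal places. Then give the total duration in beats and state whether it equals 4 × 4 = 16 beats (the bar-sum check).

1) 0.0ms=0b +705.882ms=4/5b
2) 705.882ms=4/5b +705.882ms=4/5b
3) 1411.765ms=8/5b +705.882ms=4/5b
4) 2117.647ms=12/5b +705.882ms=4/5b
5) 2823.529ms=16/5b +705.882ms=4/5b
6) 3529.412ms=4b +2647.059ms=3b
7) 6176.471ms=7b +882.353ms=1b
8) 7058.824ms=8b +882.353ms=1b
9) 7941.176ms=9b +882.353ms=1b
10) 8823.529ms=10b +441.176ms=1/2b
11) 9264.706ms=21/2b +441.176ms=1/2b
12) 9705.882ms=11b +882.353ms=1b
13) 10588.235ms=12b +882.353ms=1b
14) 11470.588ms=13b +882.353ms=1b
15) 12352.941ms=14b +882.353ms=1b
16) 13235.294ms=15b +882.353ms=1b
Σ=16b of 16 (68bpm 4/4) — PASS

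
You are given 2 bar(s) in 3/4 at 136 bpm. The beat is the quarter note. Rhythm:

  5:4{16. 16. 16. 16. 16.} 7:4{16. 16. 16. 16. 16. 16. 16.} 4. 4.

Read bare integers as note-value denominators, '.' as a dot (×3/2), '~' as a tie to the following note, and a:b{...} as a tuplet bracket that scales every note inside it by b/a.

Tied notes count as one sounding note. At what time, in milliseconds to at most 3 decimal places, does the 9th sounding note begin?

note 9 onset = 15/7b = 945.378ms

1. 0.0ms @ 0 + 132.353ms (3/10)
2. 132.353ms @ 3/10 + 132.353ms (3/10)
3. 264.706ms @ 3/5 + 132.353ms (3/10)
4. 397.059ms @ 9/10 + 132.353ms (3/10)
5. 529.412ms @ 6/5 + 132.353ms (3/10)
6. 661.765ms @ 3/2 + 94.538ms (3/14)
7. 756.303ms @ 12/7 + 94.538ms (3/14)
8. 850.84ms @ 27/14 + 94.538ms (3/14)
9. 945.378ms @ 15/7 + 94.538ms (3/14)
10. 1039.916ms @ 33/14 + 94.538ms (3/14)
11. 1134.454ms @ 18/7 + 94.538ms (3/14)
12. 1228.992ms @ 39/14 + 94.538ms (3/14)
13. 1323.529ms @ 3 + 661.765ms (3/2)
14. 1985.294ms @ 9/2 + 661.765ms (3/2)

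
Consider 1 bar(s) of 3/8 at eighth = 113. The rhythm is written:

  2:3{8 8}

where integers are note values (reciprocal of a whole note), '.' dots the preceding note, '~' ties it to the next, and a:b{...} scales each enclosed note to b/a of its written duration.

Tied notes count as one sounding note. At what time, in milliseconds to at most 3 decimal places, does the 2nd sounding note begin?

note 2 onset = 3/2b = 796.46ms

1. 0.0ms @ 0 + 796.46ms (3/2)
2. 796.46ms @ 3/2 + 796.46ms (3/2)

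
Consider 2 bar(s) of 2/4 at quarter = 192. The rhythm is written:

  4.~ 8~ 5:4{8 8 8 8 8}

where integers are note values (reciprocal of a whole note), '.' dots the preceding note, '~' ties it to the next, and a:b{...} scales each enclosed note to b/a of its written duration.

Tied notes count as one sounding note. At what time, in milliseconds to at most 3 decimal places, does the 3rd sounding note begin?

1. 0.0ms @ 0 + 750.0ms (12/5)
2. 750.0ms @ 12/5 + 125.0ms (2/5)
3. 875.0ms @ 14/5 + 125.0ms (2/5)
4. 1000.0ms @ 16/5 + 125.0ms (2/5)
5. 1125.0ms @ 18/5 + 125.0ms (2/5)

note 3 onset = 14/5b = 875.0ms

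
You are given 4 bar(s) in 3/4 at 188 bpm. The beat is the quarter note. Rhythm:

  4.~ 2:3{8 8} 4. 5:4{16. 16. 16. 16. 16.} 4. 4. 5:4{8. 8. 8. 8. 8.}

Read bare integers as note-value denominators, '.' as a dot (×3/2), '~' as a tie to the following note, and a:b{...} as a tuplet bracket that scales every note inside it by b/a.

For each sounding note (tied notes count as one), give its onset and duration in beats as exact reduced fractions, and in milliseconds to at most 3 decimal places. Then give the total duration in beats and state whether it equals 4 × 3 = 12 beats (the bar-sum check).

1) 0.0ms=0b +718.085ms=9/4b
2) 718.085ms=9/4b +239.362ms=3/4b
3) 957.447ms=3b +478.723ms=3/2b
4) 1436.17ms=9/2b +95.745ms=3/10b
5) 1531.915ms=24/5b +95.745ms=3/10b
6) 1627.66ms=51/10b +95.745ms=3/10b
7) 1723.404ms=27/5b +95.745ms=3/10b
8) 1819.149ms=57/10b +95.745ms=3/10b
9) 1914.894ms=6b +478.723ms=3/2b
10) 2393.617ms=15/2b +478.723ms=3/2b
11) 2872.34ms=9b +191.489ms=3/5b
12) 3063.83ms=48/5b +191.489ms=3/5b
13) 3255.319ms=51/5b +191.489ms=3/5b
14) 3446.809ms=54/5b +191.489ms=3/5b
15) 3638.298ms=57/5b +191.489ms=3/5b
Σ=12b of 12 (188bpm 3/4) — PASS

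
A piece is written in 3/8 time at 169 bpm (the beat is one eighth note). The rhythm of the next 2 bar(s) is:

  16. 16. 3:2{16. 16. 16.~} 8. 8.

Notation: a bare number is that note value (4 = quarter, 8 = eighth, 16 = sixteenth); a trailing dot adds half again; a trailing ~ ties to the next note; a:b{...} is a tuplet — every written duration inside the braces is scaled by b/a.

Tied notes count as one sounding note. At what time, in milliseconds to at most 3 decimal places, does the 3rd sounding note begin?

note 3 onset = 3/2b = 532.544ms

1. 0.0ms @ 0 + 266.272ms (3/4)
2. 266.272ms @ 3/4 + 266.272ms (3/4)
3. 532.544ms @ 3/2 + 177.515ms (1/2)
4. 710.059ms @ 2 + 177.515ms (1/2)
5. 887.574ms @ 5/2 + 710.059ms (2)
6. 1597.633ms @ 9/2 + 532.544ms (3/2)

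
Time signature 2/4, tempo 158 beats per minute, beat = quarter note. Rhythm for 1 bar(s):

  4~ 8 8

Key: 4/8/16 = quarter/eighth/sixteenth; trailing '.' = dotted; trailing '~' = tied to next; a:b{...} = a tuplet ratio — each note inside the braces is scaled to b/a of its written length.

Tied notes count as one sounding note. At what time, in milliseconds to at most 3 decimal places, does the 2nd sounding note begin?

1. 0.0ms @ 0 + 569.62ms (3/2)
2. 569.62ms @ 3/2 + 189.873ms (1/2)

note 2 onset = 3/2b = 569.62ms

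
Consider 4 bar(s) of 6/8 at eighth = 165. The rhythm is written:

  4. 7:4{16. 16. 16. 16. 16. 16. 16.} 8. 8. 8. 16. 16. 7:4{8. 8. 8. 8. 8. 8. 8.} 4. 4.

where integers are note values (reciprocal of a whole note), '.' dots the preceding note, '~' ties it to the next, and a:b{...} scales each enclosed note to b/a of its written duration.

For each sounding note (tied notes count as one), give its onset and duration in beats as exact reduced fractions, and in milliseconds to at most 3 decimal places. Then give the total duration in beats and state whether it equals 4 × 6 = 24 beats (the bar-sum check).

1) 0.0ms=0b +1090.909ms=3b
2) 1090.909ms=3b +155.844ms=3/7b
3) 1246.753ms=24/7b +155.844ms=3/7b
4) 1402.597ms=27/7b +155.844ms=3/7b
5) 1558.442ms=30/7b +155.844ms=3/7b
6) 1714.286ms=33/7b +155.844ms=3/7b
7) 1870.13ms=36/7b +155.844ms=3/7b
8) 2025.974ms=39/7b +155.844ms=3/7b
9) 2181.818ms=6b +545.455ms=3/2b
10) 2727.273ms=15/2b +545.455ms=3/2b
11) 3272.727ms=9b +545.455ms=3/2b
12) 3818.182ms=21/2b +272.727ms=3/4b
13) 4090.909ms=45/4b +272.727ms=3/4b
14) 4363.636ms=12b +311.688ms=6/7b
15) 4675.325ms=90/7b +311.688ms=6/7b
16) 4987.013ms=96/7b +311.688ms=6/7b
17) 5298.701ms=102/7b +311.688ms=6/7b
18) 5610.39ms=108/7b +311.688ms=6/7b
19) 5922.078ms=114/7b +311.688ms=6/7b
20) 6233.766ms=120/7b +311.688ms=6/7b
21) 6545.455ms=18b +1090.909ms=3b
22) 7636.364ms=21b +1090.909ms=3b
Σ=24b of 24 (165bpm 6/8) — PASS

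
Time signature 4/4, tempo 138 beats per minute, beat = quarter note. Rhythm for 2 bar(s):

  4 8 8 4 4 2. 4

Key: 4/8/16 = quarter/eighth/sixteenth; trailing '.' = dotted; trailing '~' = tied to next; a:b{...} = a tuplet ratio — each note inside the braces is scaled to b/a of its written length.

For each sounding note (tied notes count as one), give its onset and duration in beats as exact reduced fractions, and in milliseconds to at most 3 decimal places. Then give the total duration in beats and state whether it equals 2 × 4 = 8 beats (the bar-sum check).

1) 0.0ms=0b +434.783ms=1b
2) 434.783ms=1b +217.391ms=1/2b
3) 652.174ms=3/2b +217.391ms=1/2b
4) 869.565ms=2b +434.783ms=1b
5) 1304.348ms=3b +434.783ms=1b
6) 1739.13ms=4b +1304.348ms=3b
7) 3043.478ms=7b +434.783ms=1b
Σ=8b of 8 (138bpm 4/4) — PASS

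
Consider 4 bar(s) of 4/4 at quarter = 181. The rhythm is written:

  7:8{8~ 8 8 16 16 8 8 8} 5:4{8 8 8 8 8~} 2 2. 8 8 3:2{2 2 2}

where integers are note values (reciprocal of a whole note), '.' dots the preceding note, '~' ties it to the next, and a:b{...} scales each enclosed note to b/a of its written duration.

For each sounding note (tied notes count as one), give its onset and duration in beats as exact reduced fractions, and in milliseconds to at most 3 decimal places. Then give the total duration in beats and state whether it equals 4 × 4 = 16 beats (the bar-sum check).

1) 0.0ms=0b +378.848ms=8/7b
2) 378.848ms=8/7b +189.424ms=4/7b
3) 568.272ms=12/7b +94.712ms=2/7b
4) 662.983ms=2b +94.712ms=2/7b
5) 757.695ms=16/7b +189.424ms=4/7b
6) 947.119ms=20/7b +189.424ms=4/7b
7) 1136.543ms=24/7b +189.424ms=4/7b
8) 1325.967ms=4b +132.597ms=2/5b
9) 1458.564ms=22/5b +132.597ms=2/5b
10) 1591.16ms=24/5b +132.597ms=2/5b
11) 1723.757ms=26/5b +132.597ms=2/5b
12) 1856.354ms=28/5b +795.58ms=12/5b
13) 2651.934ms=8b +994.475ms=3b
14) 3646.409ms=11b +165.746ms=1/2b
15) 3812.155ms=23/2b +165.746ms=1/2b
16) 3977.901ms=12b +441.989ms=4/3b
17) 4419.89ms=40/3b +441.989ms=4/3b
18) 4861.878ms=44/3b +441.989ms=4/3b
Σ=16b of 16 (181bpm 4/4) — PASS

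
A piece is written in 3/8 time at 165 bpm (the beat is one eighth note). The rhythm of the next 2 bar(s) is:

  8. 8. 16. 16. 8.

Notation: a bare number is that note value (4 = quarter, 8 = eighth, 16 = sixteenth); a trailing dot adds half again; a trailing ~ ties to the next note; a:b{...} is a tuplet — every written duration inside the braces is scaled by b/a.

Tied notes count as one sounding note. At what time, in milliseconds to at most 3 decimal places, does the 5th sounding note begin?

note 5 onset = 9/2b = 1636.364ms

1. 0.0ms @ 0 + 545.455ms (3/2)
2. 545.455ms @ 3/2 + 545.455ms (3/2)
3. 1090.909ms @ 3 + 272.727ms (3/4)
4. 1363.636ms @ 15/4 + 272.727ms (3/4)
5. 1636.364ms @ 9/2 + 545.455ms (3/2)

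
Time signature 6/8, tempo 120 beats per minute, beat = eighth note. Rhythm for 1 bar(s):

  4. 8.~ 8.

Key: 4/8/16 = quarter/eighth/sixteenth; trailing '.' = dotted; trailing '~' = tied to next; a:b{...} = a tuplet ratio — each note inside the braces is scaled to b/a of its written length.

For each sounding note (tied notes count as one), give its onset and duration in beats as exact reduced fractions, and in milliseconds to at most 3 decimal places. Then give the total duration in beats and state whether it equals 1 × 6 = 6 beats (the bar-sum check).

1) 0.0ms=0b +1500.0ms=3b
2) 1500.0ms=3b +1500.0ms=3b
Σ=6b of 6 (120bpm 6/8) — PASS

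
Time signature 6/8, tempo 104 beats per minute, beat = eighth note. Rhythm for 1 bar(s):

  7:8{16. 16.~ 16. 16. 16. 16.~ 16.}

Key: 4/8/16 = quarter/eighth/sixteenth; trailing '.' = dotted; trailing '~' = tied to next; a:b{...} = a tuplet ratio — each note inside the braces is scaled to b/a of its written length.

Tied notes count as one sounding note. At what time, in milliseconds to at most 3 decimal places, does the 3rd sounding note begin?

1. 0.0ms @ 0 + 494.505ms (6/7)
2. 494.505ms @ 6/7 + 989.011ms (12/7)
3. 1483.516ms @ 18/7 + 494.505ms (6/7)
4. 1978.022ms @ 24/7 + 494.505ms (6/7)
5. 2472.527ms @ 30/7 + 989.011ms (12/7)

note 3 onset = 18/7b = 1483.516ms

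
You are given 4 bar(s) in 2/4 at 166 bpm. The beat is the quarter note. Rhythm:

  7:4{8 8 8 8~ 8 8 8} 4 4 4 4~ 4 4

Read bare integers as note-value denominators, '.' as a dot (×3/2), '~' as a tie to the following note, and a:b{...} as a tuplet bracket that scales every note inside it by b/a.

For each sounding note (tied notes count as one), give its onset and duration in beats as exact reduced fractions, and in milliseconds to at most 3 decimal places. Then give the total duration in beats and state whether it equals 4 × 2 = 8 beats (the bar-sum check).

1) 0.0ms=0b +103.27ms=2/7b
2) 103.27ms=2/7b +103.27ms=2/7b
3) 206.54ms=4/7b +103.27ms=2/7b
4) 309.811ms=6/7b +206.54ms=4/7b
5) 516.351ms=10/7b +103.27ms=2/7b
6) 619.621ms=12/7b +103.27ms=2/7b
7) 722.892ms=2b +361.446ms=1b
8) 1084.337ms=3b +361.446ms=1b
9) 1445.783ms=4b +361.446ms=1b
10) 1807.229ms=5b +722.892ms=2b
11) 2530.12ms=7b +361.446ms=1b
Σ=8b of 8 (166bpm 2/4) — PASS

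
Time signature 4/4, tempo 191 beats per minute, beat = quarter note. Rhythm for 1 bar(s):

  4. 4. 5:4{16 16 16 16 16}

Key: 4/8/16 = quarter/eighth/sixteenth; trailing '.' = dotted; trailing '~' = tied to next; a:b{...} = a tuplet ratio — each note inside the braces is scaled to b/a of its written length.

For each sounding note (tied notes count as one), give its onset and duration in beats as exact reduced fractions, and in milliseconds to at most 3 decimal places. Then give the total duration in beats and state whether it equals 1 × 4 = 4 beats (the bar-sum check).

1) 0.0ms=0b +471.204ms=3/2b
2) 471.204ms=3/2b +471.204ms=3/2b
3) 942.408ms=3b +62.827ms=1/5b
4) 1005.236ms=16/5b +62.827ms=1/5b
5) 1068.063ms=17/5b +62.827ms=1/5b
6) 1130.89ms=18/5b +62.827ms=1/5b
7) 1193.717ms=19/5b +62.827ms=1/5b
Σ=4b of 4 (191bpm 4/4) — PASS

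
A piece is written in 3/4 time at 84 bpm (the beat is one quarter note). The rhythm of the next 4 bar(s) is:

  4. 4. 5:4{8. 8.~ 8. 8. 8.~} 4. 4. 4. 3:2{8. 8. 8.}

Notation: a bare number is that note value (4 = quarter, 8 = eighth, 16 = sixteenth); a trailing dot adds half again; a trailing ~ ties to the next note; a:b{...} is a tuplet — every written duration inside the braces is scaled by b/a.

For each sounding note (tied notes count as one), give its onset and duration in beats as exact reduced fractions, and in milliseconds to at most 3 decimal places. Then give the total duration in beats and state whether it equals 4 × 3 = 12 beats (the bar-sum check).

1) 0.0ms=0b +1071.429ms=3/2b
2) 1071.429ms=3/2b +1071.429ms=3/2b
3) 2142.857ms=3b +428.571ms=3/5b
4) 2571.429ms=18/5b +857.143ms=6/5b
5) 3428.571ms=24/5b +428.571ms=3/5b
6) 3857.143ms=27/5b +1500.0ms=21/10b
7) 5357.143ms=15/2b +1071.429ms=3/2b
8) 6428.571ms=9b +1071.429ms=3/2b
9) 7500.0ms=21/2b +357.143ms=1/2b
10) 7857.143ms=11b +357.143ms=1/2b
11) 8214.286ms=23/2b +357.143ms=1/2b
Σ=12b of 12 (84bpm 3/4) — PASS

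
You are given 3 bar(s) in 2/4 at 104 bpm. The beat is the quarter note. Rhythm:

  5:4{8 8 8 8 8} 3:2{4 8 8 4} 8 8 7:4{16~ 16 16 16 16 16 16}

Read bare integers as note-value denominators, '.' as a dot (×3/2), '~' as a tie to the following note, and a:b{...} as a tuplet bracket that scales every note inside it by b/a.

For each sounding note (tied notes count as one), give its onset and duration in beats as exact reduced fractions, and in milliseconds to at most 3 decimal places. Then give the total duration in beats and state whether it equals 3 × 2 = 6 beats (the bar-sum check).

1) 0.0ms=0b +230.769ms=2/5b
2) 230.769ms=2/5b +230.769ms=2/5b
3) 461.538ms=4/5b +230.769ms=2/5b
4) 692.308ms=6/5b +230.769ms=2/5b
5) 923.077ms=8/5b +230.769ms=2/5b
6) 1153.846ms=2b +384.615ms=2/3b
7) 1538.462ms=8/3b +192.308ms=1/3b
8) 1730.769ms=3b +192.308ms=1/3b
9) 1923.077ms=10/3b +384.615ms=2/3b
10) 2307.692ms=4b +288.462ms=1/2b
11) 2596.154ms=9/2b +288.462ms=1/2b
12) 2884.615ms=5b +164.835ms=2/7b
13) 3049.451ms=37/7b +82.418ms=1/7b
14) 3131.868ms=38/7b +82.418ms=1/7b
15) 3214.286ms=39/7b +82.418ms=1/7b
16) 3296.703ms=40/7b +82.418ms=1/7b
17) 3379.121ms=41/7b +82.418ms=1/7b
Σ=6b of 6 (104bpm 2/4) — PASS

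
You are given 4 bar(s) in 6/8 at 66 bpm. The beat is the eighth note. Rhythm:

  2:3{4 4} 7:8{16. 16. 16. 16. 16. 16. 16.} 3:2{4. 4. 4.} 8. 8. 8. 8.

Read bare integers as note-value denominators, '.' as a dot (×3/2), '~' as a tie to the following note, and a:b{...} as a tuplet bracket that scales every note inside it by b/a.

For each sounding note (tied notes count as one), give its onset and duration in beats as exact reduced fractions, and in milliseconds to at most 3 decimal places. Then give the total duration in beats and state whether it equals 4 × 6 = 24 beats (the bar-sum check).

1) 0.0ms=0b +2727.273ms=3b
2) 2727.273ms=3b +2727.273ms=3b
3) 5454.545ms=6b +779.221ms=6/7b
4) 6233.766ms=48/7b +779.221ms=6/7b
5) 7012.987ms=54/7b +779.221ms=6/7b
6) 7792.208ms=60/7b +779.221ms=6/7b
7) 8571.429ms=66/7b +779.221ms=6/7b
8) 9350.649ms=72/7b +779.221ms=6/7b
9) 10129.87ms=78/7b +779.221ms=6/7b
10) 10909.091ms=12b +1818.182ms=2b
11) 12727.273ms=14b +1818.182ms=2b
12) 14545.455ms=16b +1818.182ms=2b
13) 16363.636ms=18b +1363.636ms=3/2b
14) 17727.273ms=39/2b +1363.636ms=3/2b
15) 19090.909ms=21b +1363.636ms=3/2b
16) 20454.545ms=45/2b +1363.636ms=3/2b
Σ=24b of 24 (66bpm 6/8) — PASS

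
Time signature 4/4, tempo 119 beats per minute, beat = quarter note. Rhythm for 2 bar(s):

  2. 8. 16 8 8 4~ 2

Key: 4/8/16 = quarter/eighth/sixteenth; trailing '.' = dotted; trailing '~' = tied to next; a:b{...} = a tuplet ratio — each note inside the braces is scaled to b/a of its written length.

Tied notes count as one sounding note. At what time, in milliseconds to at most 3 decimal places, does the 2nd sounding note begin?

1. 0.0ms @ 0 + 1512.605ms (3)
2. 1512.605ms @ 3 + 378.151ms (3/4)
3. 1890.756ms @ 15/4 + 126.05ms (1/4)
4. 2016.807ms @ 4 + 252.101ms (1/2)
5. 2268.908ms @ 9/2 + 252.101ms (1/2)
6. 2521.008ms @ 5 + 1512.605ms (3)

note 2 onset = 3b = 1512.605ms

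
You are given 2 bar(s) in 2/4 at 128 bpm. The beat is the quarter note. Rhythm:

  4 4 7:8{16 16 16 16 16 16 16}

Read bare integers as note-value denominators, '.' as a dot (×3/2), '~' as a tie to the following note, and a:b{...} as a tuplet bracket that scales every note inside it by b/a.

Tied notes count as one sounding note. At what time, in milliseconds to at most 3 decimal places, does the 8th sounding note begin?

1. 0.0ms @ 0 + 468.75ms (1)
2. 468.75ms @ 1 + 468.75ms (1)
3. 937.5ms @ 2 + 133.929ms (2/7)
4. 1071.429ms @ 16/7 + 133.929ms (2/7)
5. 1205.357ms @ 18/7 + 133.929ms (2/7)
6. 1339.286ms @ 20/7 + 133.929ms (2/7)
7. 1473.214ms @ 22/7 + 133.929ms (2/7)
8. 1607.143ms @ 24/7 + 133.929ms (2/7)
9. 1741.071ms @ 26/7 + 133.929ms (2/7)

note 8 onset = 24/7b = 1607.143ms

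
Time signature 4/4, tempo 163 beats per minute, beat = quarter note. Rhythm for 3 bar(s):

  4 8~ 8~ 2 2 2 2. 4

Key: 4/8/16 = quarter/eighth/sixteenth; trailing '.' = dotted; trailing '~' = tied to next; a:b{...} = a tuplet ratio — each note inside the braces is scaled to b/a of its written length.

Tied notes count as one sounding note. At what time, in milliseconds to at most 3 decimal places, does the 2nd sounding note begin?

1. 0.0ms @ 0 + 368.098ms (1)
2. 368.098ms @ 1 + 1104.294ms (3)
3. 1472.393ms @ 4 + 736.196ms (2)
4. 2208.589ms @ 6 + 736.196ms (2)
5. 2944.785ms @ 8 + 1104.294ms (3)
6. 4049.08ms @ 11 + 368.098ms (1)

note 2 onset = 1b = 368.098ms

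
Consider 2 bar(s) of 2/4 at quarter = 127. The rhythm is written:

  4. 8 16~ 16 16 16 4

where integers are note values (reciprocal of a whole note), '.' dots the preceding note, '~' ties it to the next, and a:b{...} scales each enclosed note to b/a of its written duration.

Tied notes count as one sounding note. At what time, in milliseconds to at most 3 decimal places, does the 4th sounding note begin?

1. 0.0ms @ 0 + 708.661ms (3/2)
2. 708.661ms @ 3/2 + 236.22ms (1/2)
3. 944.882ms @ 2 + 236.22ms (1/2)
4. 1181.102ms @ 5/2 + 118.11ms (1/4)
5. 1299.213ms @ 11/4 + 118.11ms (1/4)
6. 1417.323ms @ 3 + 472.441ms (1)

note 4 onset = 5/2b = 1181.102ms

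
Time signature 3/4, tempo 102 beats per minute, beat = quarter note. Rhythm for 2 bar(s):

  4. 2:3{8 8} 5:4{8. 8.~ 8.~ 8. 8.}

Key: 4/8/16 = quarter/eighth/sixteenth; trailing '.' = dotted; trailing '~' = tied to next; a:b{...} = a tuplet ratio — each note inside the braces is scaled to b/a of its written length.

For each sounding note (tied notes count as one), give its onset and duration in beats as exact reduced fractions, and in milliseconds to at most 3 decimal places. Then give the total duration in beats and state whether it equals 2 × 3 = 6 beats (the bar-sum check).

1) 0.0ms=0b +882.353ms=3/2b
2) 882.353ms=3/2b +441.176ms=3/4b
3) 1323.529ms=9/4b +441.176ms=3/4b
4) 1764.706ms=3b +352.941ms=3/5b
5) 2117.647ms=18/5b +1058.824ms=9/5b
6) 3176.471ms=27/5b +352.941ms=3/5b
Σ=6b of 6 (102bpm 3/4) — PASS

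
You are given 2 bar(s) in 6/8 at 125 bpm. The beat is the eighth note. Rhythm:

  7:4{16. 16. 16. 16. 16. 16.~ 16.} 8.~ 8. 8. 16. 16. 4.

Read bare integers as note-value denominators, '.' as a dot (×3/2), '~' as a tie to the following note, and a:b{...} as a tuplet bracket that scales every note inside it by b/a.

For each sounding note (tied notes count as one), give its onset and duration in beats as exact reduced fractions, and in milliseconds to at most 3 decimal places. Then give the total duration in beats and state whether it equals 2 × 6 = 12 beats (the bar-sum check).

1) 0.0ms=0b +205.714ms=3/7b
2) 205.714ms=3/7b +205.714ms=3/7b
3) 411.429ms=6/7b +205.714ms=3/7b
4) 617.143ms=9/7b +205.714ms=3/7b
5) 822.857ms=12/7b +205.714ms=3/7b
6) 1028.571ms=15/7b +411.429ms=6/7b
7) 1440.0ms=3b +1440.0ms=3b
8) 2880.0ms=6b +720.0ms=3/2b
9) 3600.0ms=15/2b +360.0ms=3/4b
10) 3960.0ms=33/4b +360.0ms=3/4b
11) 4320.0ms=9b +1440.0ms=3b
Σ=12b of 12 (125bpm 6/8) — PASS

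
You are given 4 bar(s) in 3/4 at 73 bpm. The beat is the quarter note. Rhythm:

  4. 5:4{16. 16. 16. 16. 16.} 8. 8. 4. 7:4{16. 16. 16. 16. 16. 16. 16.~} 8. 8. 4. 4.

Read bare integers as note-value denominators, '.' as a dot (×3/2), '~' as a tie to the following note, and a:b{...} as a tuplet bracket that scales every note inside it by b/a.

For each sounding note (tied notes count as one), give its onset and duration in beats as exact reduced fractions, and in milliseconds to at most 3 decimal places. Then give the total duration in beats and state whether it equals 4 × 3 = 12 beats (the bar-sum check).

1) 0.0ms=0b +1232.877ms=3/2b
2) 1232.877ms=3/2b +246.575ms=3/10b
3) 1479.452ms=9/5b +246.575ms=3/10b
4) 1726.027ms=21/10b +246.575ms=3/10b
5) 1972.603ms=12/5b +246.575ms=3/10b
6) 2219.178ms=27/10b +246.575ms=3/10b
7) 2465.753ms=3b +616.438ms=3/4b
8) 3082.192ms=15/4b +616.438ms=3/4b
9) 3698.63ms=9/2b +1232.877ms=3/2b
10) 4931.507ms=6b +176.125ms=3/14b
11) 5107.632ms=87/14b +176.125ms=3/14b
12) 5283.757ms=45/7b +176.125ms=3/14b
13) 5459.883ms=93/14b +176.125ms=3/14b
14) 5636.008ms=48/7b +176.125ms=3/14b
15) 5812.133ms=99/14b +176.125ms=3/14b
16) 5988.258ms=51/7b +792.564ms=27/28b
17) 6780.822ms=33/4b +616.438ms=3/4b
18) 7397.26ms=9b +1232.877ms=3/2b
19) 8630.137ms=21/2b +1232.877ms=3/2b
Σ=12b of 12 (73bpm 3/4) — PASS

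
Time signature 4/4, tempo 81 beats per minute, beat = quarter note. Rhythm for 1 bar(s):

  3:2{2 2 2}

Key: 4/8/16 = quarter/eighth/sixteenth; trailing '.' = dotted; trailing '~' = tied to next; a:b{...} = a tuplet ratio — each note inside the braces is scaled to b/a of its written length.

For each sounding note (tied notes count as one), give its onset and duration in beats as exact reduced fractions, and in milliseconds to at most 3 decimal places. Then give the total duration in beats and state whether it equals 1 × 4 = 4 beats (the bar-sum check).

1) 0.0ms=0b +987.654ms=4/3b
2) 987.654ms=4/3b +987.654ms=4/3b
3) 1975.309ms=8/3b +987.654ms=4/3b
Σ=4b of 4 (81bpm 4/4) — PASS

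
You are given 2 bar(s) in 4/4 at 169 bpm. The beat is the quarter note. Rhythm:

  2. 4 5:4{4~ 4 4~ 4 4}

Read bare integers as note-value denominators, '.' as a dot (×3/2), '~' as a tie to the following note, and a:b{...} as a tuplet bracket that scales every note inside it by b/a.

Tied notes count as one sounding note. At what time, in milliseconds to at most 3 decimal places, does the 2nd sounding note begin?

note 2 onset = 3b = 1065.089ms

1. 0.0ms @ 0 + 1065.089ms (3)
2. 1065.089ms @ 3 + 355.03ms (1)
3. 1420.118ms @ 4 + 568.047ms (8/5)
4. 1988.166ms @ 28/5 + 568.047ms (8/5)
5. 2556.213ms @ 36/5 + 284.024ms (4/5)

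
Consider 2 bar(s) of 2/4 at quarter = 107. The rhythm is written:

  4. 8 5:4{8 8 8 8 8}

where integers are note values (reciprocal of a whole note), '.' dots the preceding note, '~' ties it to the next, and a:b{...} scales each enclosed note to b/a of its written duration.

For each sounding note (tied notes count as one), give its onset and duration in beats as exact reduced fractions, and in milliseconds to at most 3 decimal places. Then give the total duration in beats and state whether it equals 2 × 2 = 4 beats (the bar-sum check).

1) 0.0ms=0b +841.121ms=3/2b
2) 841.121ms=3/2b +280.374ms=1/2b
3) 1121.495ms=2b +224.299ms=2/5b
4) 1345.794ms=12/5b +224.299ms=2/5b
5) 1570.093ms=14/5b +224.299ms=2/5b
6) 1794.393ms=16/5b +224.299ms=2/5b
7) 2018.692ms=18/5b +224.299ms=2/5b
Σ=4b of 4 (107bpm 2/4) — PASS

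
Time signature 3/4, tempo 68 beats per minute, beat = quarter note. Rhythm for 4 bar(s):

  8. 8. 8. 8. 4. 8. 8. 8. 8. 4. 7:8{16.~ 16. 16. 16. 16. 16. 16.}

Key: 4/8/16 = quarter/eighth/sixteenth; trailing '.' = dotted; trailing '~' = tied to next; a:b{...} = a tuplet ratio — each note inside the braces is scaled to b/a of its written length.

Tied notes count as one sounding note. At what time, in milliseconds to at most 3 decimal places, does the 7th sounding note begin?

1. 0.0ms @ 0 + 661.765ms (3/4)
2. 661.765ms @ 3/4 + 661.765ms (3/4)
3. 1323.529ms @ 3/2 + 661.765ms (3/4)
4. 1985.294ms @ 9/4 + 661.765ms (3/4)
5. 2647.059ms @ 3 + 1323.529ms (3/2)
6. 3970.588ms @ 9/2 + 661.765ms (3/4)
7. 4632.353ms @ 21/4 + 661.765ms (3/4)
8. 5294.118ms @ 6 + 661.765ms (3/4)
9. 5955.882ms @ 27/4 + 661.765ms (3/4)
10. 6617.647ms @ 15/2 + 1323.529ms (3/2)
11. 7941.176ms @ 9 + 756.303ms (6/7)
12. 8697.479ms @ 69/7 + 378.151ms (3/7)
13. 9075.63ms @ 72/7 + 378.151ms (3/7)
14. 9453.782ms @ 75/7 + 378.151ms (3/7)
15. 9831.933ms @ 78/7 + 378.151ms (3/7)
16. 10210.084ms @ 81/7 + 378.151ms (3/7)

note 7 onset = 21/4b = 4632.353ms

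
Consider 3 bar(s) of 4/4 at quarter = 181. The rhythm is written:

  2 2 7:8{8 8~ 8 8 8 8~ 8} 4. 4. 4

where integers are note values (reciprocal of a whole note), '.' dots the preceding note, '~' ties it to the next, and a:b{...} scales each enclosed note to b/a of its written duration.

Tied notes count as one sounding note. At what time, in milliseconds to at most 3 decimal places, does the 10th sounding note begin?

1. 0.0ms @ 0 + 662.983ms (2)
2. 662.983ms @ 2 + 662.983ms (2)
3. 1325.967ms @ 4 + 189.424ms (4/7)
4. 1515.391ms @ 32/7 + 378.848ms (8/7)
5. 1894.238ms @ 40/7 + 189.424ms (4/7)
6. 2083.662ms @ 44/7 + 189.424ms (4/7)
7. 2273.086ms @ 48/7 + 378.848ms (8/7)
8. 2651.934ms @ 8 + 497.238ms (3/2)
9. 3149.171ms @ 19/2 + 497.238ms (3/2)
10. 3646.409ms @ 11 + 331.492ms (1)

note 10 onset = 11b = 3646.409ms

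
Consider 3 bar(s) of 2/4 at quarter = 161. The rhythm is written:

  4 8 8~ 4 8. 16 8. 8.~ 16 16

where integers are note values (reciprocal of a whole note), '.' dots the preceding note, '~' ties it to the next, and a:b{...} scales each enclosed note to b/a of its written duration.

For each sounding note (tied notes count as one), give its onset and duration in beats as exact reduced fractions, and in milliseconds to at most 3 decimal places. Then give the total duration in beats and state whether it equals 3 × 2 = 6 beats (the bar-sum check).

1) 0.0ms=0b +372.671ms=1b
2) 372.671ms=1b +186.335ms=1/2b
3) 559.006ms=3/2b +559.006ms=3/2b
4) 1118.012ms=3b +279.503ms=3/4b
5) 1397.516ms=15/4b +93.168ms=1/4b
6) 1490.683ms=4b +279.503ms=3/4b
7) 1770.186ms=19/4b +372.671ms=1b
8) 2142.857ms=23/4b +93.168ms=1/4b
Σ=6b of 6 (161bpm 2/4) — PASS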